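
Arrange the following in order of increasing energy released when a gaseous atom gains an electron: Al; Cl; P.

Al < P < Cl

Al is in period 3, group 13; P is in period 3, group 15; Cl is in period 3, group 17.
Electron affinity generally becomes more exothermic across a period toward the halogens and less exothermic down a group.
All lie in period 3, so electron affinity increases left to right.
So from lowest to highest: Al < P < Cl.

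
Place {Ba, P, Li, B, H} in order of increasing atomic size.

H, B, P, Li, Ba

H is in period 1, group 1; Li is in period 2, group 1; B is in period 2, group 13; P is in period 3, group 15; Ba is in period 6, group 2.
Across a period the added protons contract the valence shell; down a group each new principal shell makes the atom larger.
Neither a single period nor a single group — weigh both effects.
B > H: the two effects oppose for this pair; the down-group effect wins (85 vs 32 pm).
P > B: the two effects oppose for this pair; the down-group effect wins (111 vs 85 pm).
Li > P: period and group pull opposite ways; the across-period shift dominates (133 vs 111 pm).
Ba > Li: period and group pull opposite ways; the down-group shift dominates (196 vs 133 pm).
Approximate values (pm): H 32, Li 133, B 85, P 111, Ba 196.
So from smallest to largest: H < B < P < Li < Ba.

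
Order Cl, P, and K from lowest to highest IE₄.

The fourth ionization energy removes an electron from the +3 ion. For each element: Cl³⁺ still has 4 valence electrons; P³⁺ still has 2 valence electrons; K³⁺ is already 2 electrons into the core.
Core electrons are held far more tightly than valence electrons, so K tops the IE_4 order.
Valence configurations: Cl³⁺ [Ne]3s²3p², P³⁺ [Ne]3s².
Tabulated IE_4 (kJ/mol): Cl 5159, P 4964, K 5877.
Overall IE_4 order: P < Cl < K.

P < Cl < K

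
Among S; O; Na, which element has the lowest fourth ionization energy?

S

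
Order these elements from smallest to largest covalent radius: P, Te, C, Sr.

C < P < Te < Sr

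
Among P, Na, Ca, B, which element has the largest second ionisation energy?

Na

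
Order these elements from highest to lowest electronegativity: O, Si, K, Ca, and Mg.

O, Si, Mg, Ca, K

Electronegativity increases across a period and decreases down a group, tracking effective nuclear charge and atomic size.
These span different periods and groups, so the two trends combine.
Ca > K: both are in period 4; the period trend gives Ca the larger value.
Mg > Ca: they share group 2; the group trend gives Mg the larger value.
Si > Mg: Si lies to the right of Mg in period 3, so the across-period effect alone puts Si higher.
O > Si: both effects reinforce here, so O is clearly the higher of the two.
Approximate values (Pauling): O 3.44, Mg 1.31, Si 1.90, K 0.82, Ca 1.00.
So from highest to lowest: O > Si > Mg > Ca > K.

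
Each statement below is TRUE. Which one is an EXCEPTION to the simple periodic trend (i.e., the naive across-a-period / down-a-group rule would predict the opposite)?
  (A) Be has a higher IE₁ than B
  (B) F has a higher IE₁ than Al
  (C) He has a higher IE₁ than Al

(A)

The general trend: IE₁ increases across a period and decreases down a group.
(A) Be (period 2, group 2) vs B (period 2, group 13): the stated order contradicts the simple trend.
(B) F (period 2, group 17) vs Al (period 3, group 13): the stated order agrees with the simple trend.
(C) He (period 1, group 18) vs Al (period 3, group 13): the stated order agrees with the simple trend.
The exception is (A): removing B's lone 2p electron is easier than breaking Be's filled 2s².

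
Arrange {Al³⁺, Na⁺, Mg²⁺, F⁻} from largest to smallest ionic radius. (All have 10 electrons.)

All of these have 10 electrons, so size is governed by nuclear charge alone: the more protons, the stronger the pull on the same electron cloud, and the smaller the ion.
Nuclear charges: Al³⁺ (Z=13), Mg²⁺ (Z=12), Na⁺ (Z=11), F⁻ (Z=9).
Largest to smallest: F⁻ > Na⁺ > Mg²⁺ > Al³⁺.

F⁻ > Na⁺ > Mg²⁺ > Al³⁺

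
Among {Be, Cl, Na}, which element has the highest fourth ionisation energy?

Be

Consider each +3 ion: Be³⁺ is already 1 electron into the core; Cl³⁺ still has 4 valence electrons; Na³⁺ is already 2 electrons into the core.
Pulling an electron out of a noble-gas core costs far more than removing a remaining valence electron, so Na and Be sit at the high end of IE_4.
Tabulated IE_4 (kJ/mol): Be 21007, Cl 5159, Na 9543.
Overall IE_4 order: Cl < Na < Be.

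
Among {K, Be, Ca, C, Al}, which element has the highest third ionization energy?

The third ionization energy removes an electron from the +2 ion. For each element: K²⁺ is already 1 electron into the core; Be²⁺ is the bare [He] core; Ca²⁺ is the bare [Ar] core; C²⁺ still has 2 valence electrons; Al²⁺ still has 1 valence electron.
Usually core removal costs more than valence removal, but here the competition is close: a tightly held n=2 valence electron can cost more to remove than an n=3 core electron, so the actual values have to decide it.
Valence configurations: C²⁺ [He]2s², Al²⁺ [Ne]3s¹.
Tabulated IE_3 (kJ/mol): K 4420, Be 14849, Ca 4912, C 4620, Al 2745.
Hence IE_3: Al < K < C < Ca < Be.

Be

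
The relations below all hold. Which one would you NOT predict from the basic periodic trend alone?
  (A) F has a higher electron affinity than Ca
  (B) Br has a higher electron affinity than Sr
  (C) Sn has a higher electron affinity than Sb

The general trend: electron affinity increases across a period and decreases down a group.
(A) F (period 2, group 17) vs Ca (period 4, group 2): the stated order agrees with the simple trend.
(B) Br (period 4, group 17) vs Sr (period 5, group 2): the stated order agrees with the simple trend.
(C) Sn (period 5, group 14) vs Sb (period 5, group 15): the stated order contradicts the simple trend.
The exception is (C): adding an electron to Sb's half-filled 5p³ is unfavourable, so Sn has the more exothermic EA.

(C)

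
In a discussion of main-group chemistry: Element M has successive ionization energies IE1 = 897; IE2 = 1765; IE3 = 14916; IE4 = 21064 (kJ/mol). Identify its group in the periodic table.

Group 2

Look for the largest jump between consecutive ionization energies: IE3/IE2 ≈ 8.5, far larger than any earlier ratio.
That jump marks the point where a core electron is being removed. So the atom has 2 valence electrons.
A main-group element with 2 valence electrons is in group 2.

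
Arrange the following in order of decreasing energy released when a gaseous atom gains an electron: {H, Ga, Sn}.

H is in period 1, group 1; Ga is in period 4, group 13; Sn is in period 5, group 14.
Atoms with high Z_eff and room in the valence shell (especially the halogens) have the most exothermic electron affinities.
Here both period and group differ, so the two effects have to be weighed against each other.
H > Ga: period and group pull opposite ways; the down-group shift dominates (73 vs 29 kJ/mol).
Sn > H: period and group pull opposite ways; the across-period shift dominates (107 vs 73 kJ/mol).
Approximate values (kJ/mol): H 73, Ga 29, Sn 107.
So from highest to lowest: Sn > H > Ga.

Sn, H, Ga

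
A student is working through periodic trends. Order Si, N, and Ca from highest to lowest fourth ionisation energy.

IE_4 is the cost of taking one more electron from the +3 cation: Si³⁺ still has 1 valence electron; N³⁺ still has 2 valence electrons; Ca³⁺ is already 1 electron into the core.
Usually core removal costs more than valence removal, but here the competition is close: a tightly held n=2 valence electron can cost more to remove than an n=3 core electron, so the actual values have to decide it.
Valence configurations: Si³⁺ [Ne]3s¹, N³⁺ [He]2s².
Approximate IE_4 values (kJ/mol): Si 4356, N 7475, Ca 6491.
Putting it together, IE_4: Si < Ca < N.

N > Ca > Si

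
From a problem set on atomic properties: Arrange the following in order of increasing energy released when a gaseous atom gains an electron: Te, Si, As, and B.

B, As, Si, Te

B is in period 2, group 13; Si is in period 3, group 14; As is in period 4, group 15; Te is in period 5, group 16.
Atoms with high Z_eff and room in the valence shell (especially the halogens) have the most exothermic electron affinities.
These sit on a diagonal, where the across-period and down-group effects partly cancel.
As > B: the two effects oppose for this pair; the across-period effect wins (78 vs 27 kJ/mol).
Si > As: period and group pull opposite ways; the down-group shift dominates (134 vs 78 kJ/mol).
Te > Si: period and group pull opposite ways; the across-period shift dominates (190 vs 134 kJ/mol).
For reference (kJ/mol): B 27, Si 134, As 78, Te 190.
So from lowest to highest: B < As < Si < Te.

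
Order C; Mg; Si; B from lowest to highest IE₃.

Consider each +2 ion: C²⁺ still has 2 valence electrons; Mg²⁺ is the bare [Ne] core; Si²⁺ still has 2 valence electrons; B²⁺ still has 1 valence electron.
Core electrons are held far more tightly than valence electrons, so Mg tops the IE_3 order.
Valence configurations: C²⁺ [He]2s², Si²⁺ [Ne]3s², B²⁺ [He]2s¹.
Approximate IE_3 values (kJ/mol): C 4620, Mg 7733, Si 3232, B 3660.
So the third ionization energies run Si < B < C < Mg.

Si, B, C, Mg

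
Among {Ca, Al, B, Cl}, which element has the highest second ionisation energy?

Consider each +1 ion: Ca⁺ still has 1 valence electron; Al⁺ still has 2 valence electrons; B⁺ still has 2 valence electrons; Cl⁺ still has 6 valence electrons.
All are still removing valence electrons, so compare the +1 ions as you would atoms: IE_2 generally rises across a period (higher Z_eff) and falls down a group (larger shell), subject to the usual subshell exceptions.
Valence configurations: Ca⁺ [Ar]4s¹, Al⁺ [Ne]3s², B⁺ [He]2s², Cl⁺ [Ne]3s²3p⁴.
Approximate IE_2 values (kJ/mol): Ca 1145, Al 1817, B 2427, Cl 2298.
Overall IE_2 order: Ca < Al < Cl < B.

B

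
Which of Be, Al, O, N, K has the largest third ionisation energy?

Be

After 2 electrons have been removed, what remains? Be²⁺ is the bare [He] core; Al²⁺ still has 1 valence electron; O²⁺ still has 4 valence electrons; N²⁺ still has 3 valence electrons; K²⁺ is already 1 electron into the core.
Usually core removal costs more than valence removal, but here the competition is close: a tightly held n=2 valence electron can cost more to remove than an n=3 core electron, so the actual values have to decide it.
Valence configurations: Al²⁺ [Ne]3s¹, O²⁺ [He]2s²2p², N²⁺ [He]2s²2p¹.
The numbers (kJ/mol): Be 14849, Al 2745, O 5300, N 4578, K 4420.
Putting it together, IE_3: Al < K < N < O < Be.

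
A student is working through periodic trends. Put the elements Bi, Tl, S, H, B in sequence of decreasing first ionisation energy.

H is in period 1, group 1; B is in period 2, group 13; S is in period 3, group 16; Tl is in period 6, group 13; Bi is in period 6, group 15.
Removing the outermost electron gets harder across a period and easier down a group.
Neither a single period nor a single group — weigh both effects.
Bi > Tl: both are in period 6; the period trend gives Bi the larger value.
B > Bi: the two effects oppose for this pair; the down-group effect wins (801 vs 703 kJ/mol).
S > B: period and group pull opposite ways; the across-period shift dominates (1000 vs 801 kJ/mol).
H > S: period and group pull opposite ways; the down-group shift dominates (1312 vs 1000 kJ/mol).
For reference (kJ/mol): H 1312, B 801, S 1000, Tl 589, Bi 703.
So from highest to lowest: H > S > B > Bi > Tl.

H > S > B > Bi > Tl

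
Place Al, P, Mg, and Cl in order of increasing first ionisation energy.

Mg is in period 3, group 2; Al is in period 3, group 13; P is in period 3, group 15; Cl is in period 3, group 17.
IE₁ increases left→right with effective nuclear charge and decreases top→bottom as the valence shell moves farther out.
All lie in period 3; the across-period trend (first ionization energy increases left to right) applies, with the exception below.
Note the exception: Mg has a higher first ionization energy than Al, contrary to the simple trend — Al's single 3p electron is easier to remove than one from Mg's filled 3s².
Approximate values (kJ/mol): Mg 738, Al 578, P 1012, Cl 1251.
So from lowest to highest: Al < Mg < P < Cl.

Al < Mg < P < Cl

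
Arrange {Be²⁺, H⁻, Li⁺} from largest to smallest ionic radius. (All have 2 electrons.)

H⁻ > Li⁺ > Be²⁺

All of these have 2 electrons, so size is governed by nuclear charge alone: the more protons, the stronger the pull on the same electron cloud, and the smaller the ion.
Nuclear charges: Be²⁺ (Z=4), Li⁺ (Z=3), H⁻ (Z=1).
Largest to smallest: H⁻ > Li⁺ > Be²⁺.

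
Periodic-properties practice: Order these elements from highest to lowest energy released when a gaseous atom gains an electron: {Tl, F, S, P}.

Adding an electron releases more energy for atoms nearer the top right (short of the noble gases).
Neither a single period nor a single group — weigh both effects.
P > Tl: relative to Tl, both the across-period and down-group shifts push P's electron affinity up.
S > P: both are in period 3; the period trend gives S the larger value.
F > S: relative to S, both the across-period and down-group shifts push F's electron affinity up.
Tabulated electron affinity (kJ/mol): F 328, P 72, S 200, Tl 19.
So from highest to lowest: F > S > P > Tl.

F > S > P > Tl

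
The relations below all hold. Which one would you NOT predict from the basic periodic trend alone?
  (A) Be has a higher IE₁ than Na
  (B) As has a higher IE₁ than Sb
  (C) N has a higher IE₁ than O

The general trend: IE₁ increases across a period and decreases down a group.
(A) Be (period 2, group 2) vs Na (period 3, group 1): the stated order agrees with the simple trend.
(B) As (period 4, group 15) vs Sb (period 5, group 15): the stated order agrees with the simple trend.
(C) N (period 2, group 15) vs O (period 2, group 16): the stated order contradicts the simple trend.
The exception is (C): pairing an electron in O's 2p⁴ costs repulsion energy, so O ionizes more easily than half-filled N (2p³).

(C)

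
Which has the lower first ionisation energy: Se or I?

First ionization energy rises across a period (greater Z_eff holds electrons more tightly) and falls down a group (valence electrons are farther from the nucleus).
A diagonal step moves right (one effect) and down (the opposite effect) at once.
I > Se: the two effects oppose for this pair; the across-period effect wins (1008 vs 941 kJ/mol).
Approximate values (kJ/mol): Se 941, I 1008.
So Se has the lower first ionisation energy (Se < I).

Se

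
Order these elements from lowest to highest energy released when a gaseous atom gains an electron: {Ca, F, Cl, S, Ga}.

F is in period 2, group 17; S is in period 3, group 16; Cl is in period 3, group 17; Ca is in period 4, group 2; Ga is in period 4, group 13.
Adding an electron releases more energy for atoms nearer the top right (short of the noble gases).
Here both period and group differ, so the two effects have to be weighed against each other.
Ga > Ca: both are in period 4; the period trend gives Ga the larger value.
S > Ga: both effects reinforce here, so S is clearly the higher of the two.
F > S: relative to S, both the across-period and down-group shifts push F's electron affinity up.
Cl > F: this pair runs against the simple trend — see the exception note.
Note the exception: Cl has a higher electron affinity than F, contrary to the simple trend — F's small 2p subshell makes the incoming electron feel strong e⁻–e⁻ repulsion, so Cl actually releases more energy on gaining an electron.
Tabulated electron affinity (kJ/mol): F 328, S 200, Cl 349, Ca 2, Ga 29.
So from lowest to highest: Ca < Ga < S < F < Cl.

Ca < Ga < S < F < Cl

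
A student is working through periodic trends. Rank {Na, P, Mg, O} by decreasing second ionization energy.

Na > O > P > Mg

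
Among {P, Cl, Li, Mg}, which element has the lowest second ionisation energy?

Mg

Consider each +1 ion: P⁺ still has 4 valence electrons; Cl⁺ still has 6 valence electrons; Li⁺ is the bare [He] core; Mg⁺ still has 1 valence electron.
Core electrons are held far more tightly than valence electrons, so Li tops the IE_2 order.
Valence configurations: P⁺ [Ne]3s²3p², Cl⁺ [Ne]3s²3p⁴, Mg⁺ [Ne]3s¹.
The numbers (kJ/mol): P 1907, Cl 2298, Li 7298, Mg 1451.
So the second ionization energies run Mg < P < Cl < Li.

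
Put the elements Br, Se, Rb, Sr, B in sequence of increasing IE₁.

Rb < Sr < B < Se < Br

B is in period 2, group 13; Se is in period 4, group 16; Br is in period 4, group 17; Rb is in period 5, group 1; Sr is in period 5, group 2.
First ionization energy rises across a period (greater Z_eff holds electrons more tightly) and falls down a group (valence electrons are farther from the nucleus).
Here both period and group differ, so the two effects have to be weighed against each other.
Sr > Rb: both are in period 5; the period trend gives Sr the larger value.
B > Sr: both effects reinforce here, so B is clearly the higher of the two.
Se > B: the two effects oppose for this pair; the across-period effect wins (941 vs 801 kJ/mol).
Br > Se: Br lies to the right of Se in period 4, so the across-period effect alone puts Br higher.
For reference (kJ/mol): B 801, Se 941, Br 1140, Rb 403, Sr 550.
So from lowest to highest: Rb < Sr < B < Se < Br.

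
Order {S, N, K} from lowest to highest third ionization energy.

IE_3 is the cost of taking one more electron from the +2 cation: S²⁺ still has 4 valence electrons; N²⁺ still has 3 valence electrons; K²⁺ is already 1 electron into the core.
Usually core removal costs more than valence removal, but here the competition is close: a tightly held n=2 valence electron can cost more to remove than an n=3 core electron, so the actual values have to decide it.
Valence configurations: S²⁺ [Ne]3s²3p², N²⁺ [He]2s²2p¹.
Approximate IE_3 values (kJ/mol): S 3357, N 4578, K 4420.
Hence IE_3: S < K < N.

S < K < N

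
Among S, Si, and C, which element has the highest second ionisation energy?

C

Consider each +1 ion: S⁺ still has 5 valence electrons; Si⁺ still has 3 valence electrons; C⁺ still has 3 valence electrons.
All are still removing valence electrons, so compare the +1 ions as you would atoms: IE_2 generally rises across a period (higher Z_eff) and falls down a group (larger shell), subject to the usual subshell exceptions.
Valence configurations: S⁺ [Ne]3s²3p³, Si⁺ [Ne]3s²3p¹, C⁺ [He]2s²2p¹.
The numbers (kJ/mol): S 2252, Si 1577, C 2353.
Putting it together, IE_2: Si < S < C.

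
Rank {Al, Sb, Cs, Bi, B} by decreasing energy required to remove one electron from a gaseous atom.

Sb > B > Bi > Al > Cs

Removing the outermost electron gets harder across a period and easier down a group.
Here both period and group differ, so the two effects have to be weighed against each other.
Al > Cs: relative to Cs, both the across-period and down-group shifts push Al's first ionization energy up.
Bi > Al: period and group pull opposite ways; the across-period shift dominates (703 vs 578 kJ/mol).
B > Bi: the two effects oppose for this pair; the down-group effect wins (801 vs 703 kJ/mol).
Sb > B: period and group pull opposite ways; the across-period shift dominates (831 vs 801 kJ/mol).
For reference (kJ/mol): B 801, Al 578, Sb 831, Cs 376, Bi 703.
So from highest to lowest: Sb > B > Bi > Al > Cs.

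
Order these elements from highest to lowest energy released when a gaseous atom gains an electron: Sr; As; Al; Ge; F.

F > Ge > As > Al > Sr

Atoms with high Z_eff and room in the valence shell (especially the halogens) have the most exothermic electron affinities.
Here both period and group differ, so the two effects have to be weighed against each other.
Al > Sr: both effects reinforce here, so Al is clearly the higher of the two.
As > Al: the two effects oppose for this pair; the across-period effect wins (78 vs 42 kJ/mol).
Ge > As: this pair runs against the simple trend — see the exception note.
F > Ge: relative to Ge, both the across-period and down-group shifts push F's electron affinity up.
Note the exception: Ge has a higher electron affinity than As, contrary to the simple trend — adding an electron to As's half-filled 4p³ is unfavourable, so Ge (4p²) has the more exothermic EA.
For reference (kJ/mol): F 328, Al 42, Ge 119, As 78, Sr 5.
So from highest to lowest: F > Ge > As > Al > Sr.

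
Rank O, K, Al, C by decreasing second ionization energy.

O, K, C, Al

IE_2 is the cost of taking one more electron from the +1 cation: O⁺ still has 5 valence electrons; K⁺ is the bare [Ar] core; Al⁺ still has 2 valence electrons; C⁺ still has 3 valence electrons.
Usually core removal costs more than valence removal, but here the competition is close: a tightly held n=2 valence electron can cost more to remove than an n=3 core electron, so the actual values have to decide it.
Valence configurations: O⁺ [He]2s²2p³, Al⁺ [Ne]3s², C⁺ [He]2s²2p¹.
The numbers (kJ/mol): O 3388, K 3052, Al 1817, C 2353.
Putting it together, IE_2: Al < C < K < O.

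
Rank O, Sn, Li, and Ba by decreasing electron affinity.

O > Sn > Li > Ba

Li is in period 2, group 1; O is in period 2, group 16; Sn is in period 5, group 14; Ba is in period 6, group 2.
EA tends to increase across a period and decrease down a group, though the pattern is less regular than for IE or radius.
Neither a single period nor a single group — weigh both effects.
Li > Ba: period and group pull opposite ways; the down-group shift dominates (60 vs 14 kJ/mol).
Sn > Li: period and group pull opposite ways; the across-period shift dominates (107 vs 60 kJ/mol).
O > Sn: relative to Sn, both the across-period and down-group shifts push O's electron affinity up.
For reference (kJ/mol): Li 60, O 141, Sn 107, Ba 14.
So from highest to lowest: O > Sn > Li > Ba.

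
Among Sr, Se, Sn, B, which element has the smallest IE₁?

Sr

B is in period 2, group 13; Se is in period 4, group 16; Sr is in period 5, group 2; Sn is in period 5, group 14.
IE₁ increases left→right with effective nuclear charge and decreases top→bottom as the valence shell moves farther out.
These span different periods and groups, so the two trends combine.
Sn > Sr: Sn lies to the right of Sr in period 5, so the across-period effect alone puts Sn higher.
B > Sn: period and group pull opposite ways; the down-group shift dominates (801 vs 709 kJ/mol).
Se > B: the two effects oppose for this pair; the across-period effect wins (941 vs 801 kJ/mol).
Tabulated first ionization energy (kJ/mol): B 801, Se 941, Sr 550, Sn 709.
The smallest IE₁ among these belongs to Sr.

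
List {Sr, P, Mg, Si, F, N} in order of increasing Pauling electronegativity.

N is in period 2, group 15; F is in period 2, group 17; Mg is in period 3, group 2; Si is in period 3, group 14; P is in period 3, group 15; Sr is in period 5, group 2.
Electronegativity increases across a period and decreases down a group, tracking effective nuclear charge and atomic size.
These span different periods and groups, so the two trends combine.
Mg > Sr: Mg sits above Sr in group 2, so the down-group effect alone puts Mg higher.
Si > Mg: both are in period 3; the period trend gives Si the larger value.
P > Si: P lies to the right of Si in period 3, so the across-period effect alone puts P higher.
N > P: N sits above P in group 15, so the down-group effect alone puts N higher.
F > N: both are in period 2; the period trend gives F the larger value.
Tabulated electronegativity (Pauling): N 3.04, F 3.98, Mg 1.31, Si 1.90, P 2.19, Sr 0.95.
So from lowest to highest: Sr < Mg < Si < P < N < F.

Sr, Mg, Si, P, N, F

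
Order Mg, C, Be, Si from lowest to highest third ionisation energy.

After 2 electrons have been removed, what remains? Mg²⁺ is the bare [Ne] core; C²⁺ still has 2 valence electrons; Be²⁺ is the bare [He] core; Si²⁺ still has 2 valence electrons.
Breaking into a closed-shell core is much more expensive than removing a leftover valence electron — Mg and Be have the largest IE_3 here.
Valence configurations: C²⁺ [He]2s², Si²⁺ [Ne]3s².
Tabulated IE_3 (kJ/mol): Mg 7733, C 4620, Be 14849, Si 3232.
Overall IE_3 order: Si < C < Mg < Be.

Si, C, Mg, Be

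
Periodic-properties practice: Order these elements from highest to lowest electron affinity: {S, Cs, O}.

S, O, Cs

Electron affinity generally becomes more exothermic across a period toward the halogens and less exothermic down a group.
Neither a single period nor a single group — weigh both effects.
O > Cs: both effects reinforce here, so O is clearly the higher of the two.
S > O: this pair runs against the simple trend — see the exception note.
Note the exception: S has a higher electron affinity than O, contrary to the simple trend — the compact 2p subshell of O repels the added electron more than S's larger 3p does.
Tabulated electron affinity (kJ/mol): O 141, S 200, Cs 46.
So from highest to lowest: S > O > Cs.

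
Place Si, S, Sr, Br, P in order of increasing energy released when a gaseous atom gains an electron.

Sr < P < Si < S < Br

Atoms with high Z_eff and room in the valence shell (especially the halogens) have the most exothermic electron affinities.
Here both period and group differ, so the two effects have to be weighed against each other.
P > Sr: relative to Sr, both the across-period and down-group shifts push P's electron affinity up.
Si > P: this pair runs against the simple trend — see the exception note.
S > Si: S lies to the right of Si in period 3, so the across-period effect alone puts S higher.
Br > S: the two effects oppose for this pair; the across-period effect wins (325 vs 200 kJ/mol).
Note the exception: Si has a higher electron affinity than P, contrary to the simple trend — adding an electron to P's half-filled 3p³ is unfavourable, so Si (3p²) has the more exothermic EA.
Tabulated electron affinity (kJ/mol): Si 134, P 72, S 200, Br 325, Sr 5.
So from lowest to highest: Sr < P < Si < S < Br.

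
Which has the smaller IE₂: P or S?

P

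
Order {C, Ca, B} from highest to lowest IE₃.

IE_3 is the cost of taking one more electron from the +2 cation: C²⁺ still has 2 valence electrons; Ca²⁺ is the bare [Ar] core; B²⁺ still has 1 valence electron.
Core electrons are held far more tightly than valence electrons, so Ca tops the IE_3 order.
Valence configurations: C²⁺ [He]2s², B²⁺ [He]2s¹.
Tabulated IE_3 (kJ/mol): C 4620, Ca 4912, B 3660.
Putting it together, IE_3: B < C < Ca.

Ca > C > B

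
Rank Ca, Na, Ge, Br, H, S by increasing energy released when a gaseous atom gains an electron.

Ca < Na < H < Ge < S < Br

H is in period 1, group 1; Na is in period 3, group 1; S is in period 3, group 16; Ca is in period 4, group 2; Ge is in period 4, group 14; Br is in period 4, group 17.
EA tends to increase across a period and decrease down a group, though the pattern is less regular than for IE or radius.
These span different periods and groups, so the two trends combine.
Na > Ca: period and group pull opposite ways; the down-group shift dominates (53 vs 2 kJ/mol).
H > Na: H sits above Na in group 1, so the down-group effect alone puts H higher.
Ge > H: period and group pull opposite ways; the across-period shift dominates (119 vs 73 kJ/mol).
S > Ge: relative to Ge, both the across-period and down-group shifts push S's electron affinity up.
Br > S: period and group pull opposite ways; the across-period shift dominates (325 vs 200 kJ/mol).
Approximate values (kJ/mol): H 73, Na 53, S 200, Ca 2, Ge 119, Br 325.
So from lowest to highest: Ca < Na < H < Ge < S < Br.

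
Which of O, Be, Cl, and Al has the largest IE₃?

Be

After 2 electrons have been removed, what remains? O²⁺ still has 4 valence electrons; Be²⁺ is the bare [He] core; Cl²⁺ still has 5 valence electrons; Al²⁺ still has 1 valence electron.
Pulling an electron out of a noble-gas core costs far more than removing a remaining valence electron, so Be sits at the high end of IE_3.
Valence configurations: O²⁺ [He]2s²2p², Cl²⁺ [Ne]3s²3p³, Al²⁺ [Ne]3s¹.
The numbers (kJ/mol): O 5300, Be 14849, Cl 3822, Al 2745.
Overall IE_3 order: Al < Cl < O < Be.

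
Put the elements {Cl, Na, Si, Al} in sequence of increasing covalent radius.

Cl < Si < Al < Na

Na is in period 3, group 1; Al is in period 3, group 13; Si is in period 3, group 14; Cl is in period 3, group 17.
Across a period the added protons contract the valence shell; down a group each new principal shell makes the atom larger.
All lie in period 3, so atomic radius increases right to left.
So from smallest to largest: Cl < Si < Al < Na.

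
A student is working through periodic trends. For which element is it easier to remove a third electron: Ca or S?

S

IE_3 is the cost of taking one more electron from the +2 cation: Ca²⁺ is the bare [Ar] core; S²⁺ still has 4 valence electrons.
Core electrons are held far more tightly than valence electrons, so Ca tops the IE_3 order.
Approximate IE_3 values (kJ/mol): Ca 4912, S 3357.
So the third ionization energies run S < Ca.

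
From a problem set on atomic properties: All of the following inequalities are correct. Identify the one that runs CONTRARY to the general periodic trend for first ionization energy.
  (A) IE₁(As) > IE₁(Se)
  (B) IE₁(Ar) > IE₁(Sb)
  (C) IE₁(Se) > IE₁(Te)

(A)

The general trend: first ionization energy increases across a period and decreases down a group.
(A) As (period 4, group 15) vs Se (period 4, group 16): the stated order contradicts the simple trend.
(B) Ar (period 3, group 18) vs Sb (period 5, group 15): the stated order agrees with the simple trend.
(C) Se (period 4, group 16) vs Te (period 5, group 16): the stated order agrees with the simple trend.
The exception is (A): Se (4p⁴) ionizes more easily than half-filled As (4p³).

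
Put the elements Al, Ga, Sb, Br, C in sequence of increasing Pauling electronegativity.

Al, Ga, Sb, C, Br

EN rises left→right (higher Z_eff, smaller atoms) and falls top→bottom (larger, more shielded atoms).
Here both period and group differ, so the two effects have to be weighed against each other.
Ga > Al: this pair runs against the simple trend — see the exception note.
Sb > Ga: period and group pull opposite ways; the across-period shift dominates (2.05 vs 1.81).
C > Sb: period and group pull opposite ways; the down-group shift dominates (2.55 vs 2.05).
Br > C: the two effects oppose for this pair; the across-period effect wins (2.96 vs 2.55).
Note the exception: Ga has a higher electronegativity than Al, contrary to the simple trend — poor shielding by filled d (and f) subshells raises the heavier element's effective nuclear charge more than the simple down-group trend predicts.
Approximate values (Pauling): C 2.55, Al 1.61, Ga 1.81, Br 2.96, Sb 2.05.
So from lowest to highest: Al < Ga < Sb < C < Br.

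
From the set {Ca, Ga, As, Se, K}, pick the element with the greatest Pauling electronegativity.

Se

K is in period 4, group 1; Ca is in period 4, group 2; Ga is in period 4, group 13; As is in period 4, group 15; Se is in period 4, group 16.
EN rises left→right (higher Z_eff, smaller atoms) and falls top→bottom (larger, more shielded atoms).
All lie in period 4, so electronegativity increases left to right.
The greatest Pauling electronegativity among these belongs to Se.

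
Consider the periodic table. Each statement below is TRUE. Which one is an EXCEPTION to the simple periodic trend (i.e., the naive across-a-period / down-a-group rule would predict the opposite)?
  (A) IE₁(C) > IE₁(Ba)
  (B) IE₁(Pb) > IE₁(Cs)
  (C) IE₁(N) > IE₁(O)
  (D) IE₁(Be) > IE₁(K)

The general trend: IE₁ increases across a period and decreases down a group.
(A) C (period 2, group 14) vs Ba (period 6, group 2): the stated order agrees with the simple trend.
(B) Pb (period 6, group 14) vs Cs (period 6, group 1): the stated order agrees with the simple trend.
(C) N (period 2, group 15) vs O (period 2, group 16): the stated order contradicts the simple trend.
(D) Be (period 2, group 2) vs K (period 4, group 1): the stated order agrees with the simple trend.
The exception is (C): pairing an electron in O's 2p⁴ costs repulsion energy, so O ionizes more easily than half-filled N (2p³).

(C)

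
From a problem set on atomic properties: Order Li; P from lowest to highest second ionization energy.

Consider each +1 ion: Li⁺ is the bare [He] core; P⁺ still has 4 valence electrons.
Core electrons are held far more tightly than valence electrons, so Li tops the IE_2 order.
The numbers (kJ/mol): Li 7298, P 1907.
Putting it together, IE_2: P < Li.

P < Li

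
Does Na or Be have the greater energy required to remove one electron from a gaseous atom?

Be

Across a period the outer electron is held more tightly (higher IE₁); down a group it sits in a higher shell, more shielded, and comes off more easily.
These span different periods and groups, so the two trends combine.
Be > Na: relative to Na, both the across-period and down-group shifts push Be's first ionization energy up.
Tabulated first ionization energy (kJ/mol): Be 900, Na 496.
So Be has the greater energy required to remove one electron from a gaseous atom (Be > Na).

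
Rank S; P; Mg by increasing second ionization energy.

IE_2 is the cost of taking one more electron from the +1 cation: S⁺ still has 5 valence electrons; P⁺ still has 4 valence electrons; Mg⁺ still has 1 valence electron.
All are still removing valence electrons, so compare the +1 ions as you would atoms: IE_2 generally rises across a period (higher Z_eff) and falls down a group (larger shell), subject to the usual subshell exceptions.
Valence configurations: S⁺ [Ne]3s²3p³, P⁺ [Ne]3s²3p², Mg⁺ [Ne]3s¹.
The numbers (kJ/mol): S 2252, P 1907, Mg 1451.
Putting it together, IE_2: Mg < P < S.

Mg < P < S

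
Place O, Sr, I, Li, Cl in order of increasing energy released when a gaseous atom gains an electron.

Sr < Li < O < I < Cl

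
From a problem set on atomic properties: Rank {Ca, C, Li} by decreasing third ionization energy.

Li, Ca, C

IE_3 is the cost of taking one more electron from the +2 cation: Ca²⁺ is the bare [Ar] core; C²⁺ still has 2 valence electrons; Li²⁺ is already 1 electron into the core.
Core electrons are held far more tightly than valence electrons, so Ca and Li top the IE_3 order.
Tabulated IE_3 (kJ/mol): Ca 4912, C 4620, Li 11815.
So the third ionization energies run C < Ca < Li.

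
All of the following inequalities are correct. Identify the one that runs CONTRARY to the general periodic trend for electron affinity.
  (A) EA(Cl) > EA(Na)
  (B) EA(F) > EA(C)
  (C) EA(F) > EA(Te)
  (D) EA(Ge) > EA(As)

The general trend: electron affinity increases across a period and decreases down a group.
(A) Cl (period 3, group 17) vs Na (period 3, group 1): the stated order agrees with the simple trend.
(B) F (period 2, group 17) vs C (period 2, group 14): the stated order agrees with the simple trend.
(C) F (period 2, group 17) vs Te (period 5, group 16): the stated order agrees with the simple trend.
(D) Ge (period 4, group 14) vs As (period 4, group 15): the stated order contradicts the simple trend.
The exception is (D): adding an electron to As's half-filled 4p³ is unfavourable, so Ge (4p²) has the more exothermic EA.

(D)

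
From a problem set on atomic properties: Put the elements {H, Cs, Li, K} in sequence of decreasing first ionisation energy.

H > Li > K > Cs

Removing the outermost electron gets harder across a period and easier down a group.
All are in group 1, so first ionization energy increases up the group.
So from highest to lowest: H > Li > K > Cs.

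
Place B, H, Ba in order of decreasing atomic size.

Ba > B > H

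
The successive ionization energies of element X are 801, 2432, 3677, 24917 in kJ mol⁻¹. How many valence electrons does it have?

Look for the largest jump between consecutive ionization energies: IE4/IE3 ≈ 6.8, far larger than any earlier ratio.
That jump marks the point where a core electron is being removed. So the atom has 3 valence electrons.

3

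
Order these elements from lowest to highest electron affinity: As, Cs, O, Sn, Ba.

O is in period 2, group 16; As is in period 4, group 15; Sn is in period 5, group 14; Cs is in period 6, group 1; Ba is in period 6, group 2.
Electron affinity generally becomes more exothermic across a period toward the halogens and less exothermic down a group.
Here both period and group differ, so the two effects have to be weighed against each other.
Cs > Ba: this pair runs against the simple trend — see the exception note.
As > Cs: relative to Cs, both the across-period and down-group shifts push As's electron affinity up.
Sn > As: this pair runs against the simple trend — see the exception note.
O > Sn: both effects reinforce here, so O is clearly the higher of the two.
Note the exception: Cs has a higher electron affinity than Ba, contrary to the simple trend — adding an electron to Ba (ns²) has to open a new, higher-energy np subshell, which is unfavourable.
Note the exception: Sn has a higher electron affinity than As, contrary to the simple trend — adding an electron to As's half-filled np³ subshell costs electron-pairing energy.
Tabulated electron affinity (kJ/mol): O 141, As 78, Sn 107, Cs 46, Ba 14.
So from lowest to highest: Ba < Cs < As < Sn < O.

Ba < Cs < As < Sn < O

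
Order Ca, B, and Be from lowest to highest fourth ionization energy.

Consider each +3 ion: Ca³⁺ is already 1 electron into the core; B³⁺ is the bare [He] core; Be³⁺ is already 1 electron into the core.
All of these are removing an electron from a noble-gas core or deeper; the smaller core (lower principal quantum number) is held far more tightly, and within a period the higher nuclear charge binds the same core more tightly.
The numbers (kJ/mol): Ca 6491, B 25026, Be 21007.
Hence IE_4: Ca < Be < B.

Ca < Be < B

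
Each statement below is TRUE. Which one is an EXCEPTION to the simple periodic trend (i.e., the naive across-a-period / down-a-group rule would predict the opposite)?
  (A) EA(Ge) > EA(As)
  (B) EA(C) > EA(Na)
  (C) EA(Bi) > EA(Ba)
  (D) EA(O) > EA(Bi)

(A)

The general trend: electron affinity increases across a period and decreases down a group.
(A) Ge (period 4, group 14) vs As (period 4, group 15): the stated order contradicts the simple trend.
(B) C (period 2, group 14) vs Na (period 3, group 1): the stated order agrees with the simple trend.
(C) Bi (period 6, group 15) vs Ba (period 6, group 2): the stated order agrees with the simple trend.
(D) O (period 2, group 16) vs Bi (period 6, group 15): the stated order agrees with the simple trend.
The exception is (A): adding an electron to As's half-filled 4p³ is unfavourable, so Ge (4p²) has the more exothermic EA.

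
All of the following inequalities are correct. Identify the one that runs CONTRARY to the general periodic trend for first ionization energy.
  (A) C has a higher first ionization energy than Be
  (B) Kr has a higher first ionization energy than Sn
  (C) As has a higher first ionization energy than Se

(C)

The general trend: first ionization energy increases across a period and decreases down a group.
(A) C (period 2, group 14) vs Be (period 2, group 2): the stated order agrees with the simple trend.
(B) Kr (period 4, group 18) vs Sn (period 5, group 14): the stated order agrees with the simple trend.
(C) As (period 4, group 15) vs Se (period 4, group 16): the stated order contradicts the simple trend.
The exception is (C): Se (4p⁴) ionizes more easily than half-filled As (4p³).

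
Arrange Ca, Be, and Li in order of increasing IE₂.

Ca, Be, Li

Consider each +1 ion: Ca⁺ still has 1 valence electron; Be⁺ still has 1 valence electron; Li⁺ is the bare [He] core.
Core electrons are held far more tightly than valence electrons, so Li tops the IE_2 order.
Valence configurations: Ca⁺ [Ar]4s¹, Be⁺ [He]2s¹.
Tabulated IE_2 (kJ/mol): Ca 1145, Be 1757, Li 7298.
Putting it together, IE_2: Ca < Be < Li.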